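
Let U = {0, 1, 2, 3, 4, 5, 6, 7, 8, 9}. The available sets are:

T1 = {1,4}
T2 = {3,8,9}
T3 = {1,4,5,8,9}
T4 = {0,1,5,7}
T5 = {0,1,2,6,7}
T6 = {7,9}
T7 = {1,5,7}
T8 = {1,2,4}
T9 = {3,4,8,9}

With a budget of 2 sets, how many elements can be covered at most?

Choosing T3, T5 covers {0, 1, 2, 4, 5, 6, 7, 8, 9} — 9 elements.
No choice of 2 sets does better; here 3 is left uncovered.

9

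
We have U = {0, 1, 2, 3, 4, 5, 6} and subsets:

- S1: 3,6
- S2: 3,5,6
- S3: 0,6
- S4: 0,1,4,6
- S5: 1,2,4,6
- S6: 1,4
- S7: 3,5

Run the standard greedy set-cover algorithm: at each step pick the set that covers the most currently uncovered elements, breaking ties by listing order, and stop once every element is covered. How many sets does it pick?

Pick 1: S4 covers 4 new elements (0, 1, 4, 6).
Pick 2: S2 covers 2 new elements (3, 5).
Pick 3: S5 covers 1 new elements (2).
Greedy uses 3 sets.

3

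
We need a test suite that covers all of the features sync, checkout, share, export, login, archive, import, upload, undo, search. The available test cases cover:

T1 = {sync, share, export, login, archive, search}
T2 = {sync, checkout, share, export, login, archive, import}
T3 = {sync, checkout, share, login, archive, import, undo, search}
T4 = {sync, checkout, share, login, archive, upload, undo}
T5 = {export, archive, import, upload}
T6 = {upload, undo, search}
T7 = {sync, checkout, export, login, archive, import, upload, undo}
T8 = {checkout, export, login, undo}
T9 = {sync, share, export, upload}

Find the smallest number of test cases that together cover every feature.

2

T1, T7 together cover {sync, checkout, share, export, login, archive, import, upload, undo, search} — every feature.
No single test case contains all 10 features, so 2 is optimal.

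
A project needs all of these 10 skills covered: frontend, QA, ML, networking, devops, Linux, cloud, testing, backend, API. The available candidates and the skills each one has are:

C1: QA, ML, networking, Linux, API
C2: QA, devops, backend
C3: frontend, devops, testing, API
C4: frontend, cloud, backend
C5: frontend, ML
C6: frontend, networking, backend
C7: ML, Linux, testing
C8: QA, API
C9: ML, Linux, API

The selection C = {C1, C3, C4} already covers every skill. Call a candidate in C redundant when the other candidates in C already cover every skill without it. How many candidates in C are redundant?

0

Drop C1: QA, ML, networking, Linux uncovered — not redundant.
Drop C3: devops, testing uncovered — not redundant.
Drop C4: cloud, backend uncovered — not redundant.
None of the candidates in C is redundant.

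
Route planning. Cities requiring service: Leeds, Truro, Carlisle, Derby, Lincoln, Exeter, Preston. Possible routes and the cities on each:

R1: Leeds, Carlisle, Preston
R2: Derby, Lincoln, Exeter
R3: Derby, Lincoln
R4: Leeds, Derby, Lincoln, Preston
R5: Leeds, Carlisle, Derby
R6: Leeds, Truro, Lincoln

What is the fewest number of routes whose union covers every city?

3

R1, R2, R6 together cover {Leeds, Truro, Carlisle, Derby, Lincoln, Exeter, Preston} — every city.
No 2 of the 6 routes cover everything (all 15 pairs fall short), so 3 is minimum.
Greedy (largest uncovered first) would take R4, R1, R2, R6 — 4 routes — but 3 suffice.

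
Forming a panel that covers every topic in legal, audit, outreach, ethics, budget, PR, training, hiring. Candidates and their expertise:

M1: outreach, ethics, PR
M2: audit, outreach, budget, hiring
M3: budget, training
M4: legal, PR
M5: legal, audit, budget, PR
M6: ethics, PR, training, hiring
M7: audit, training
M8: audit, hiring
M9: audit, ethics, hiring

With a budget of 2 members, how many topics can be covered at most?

7

Choosing M2, M6 covers {audit, outreach, ethics, budget, PR, training, hiring} — 7 topics.
No choice of 2 members does better; here legal is left uncovered.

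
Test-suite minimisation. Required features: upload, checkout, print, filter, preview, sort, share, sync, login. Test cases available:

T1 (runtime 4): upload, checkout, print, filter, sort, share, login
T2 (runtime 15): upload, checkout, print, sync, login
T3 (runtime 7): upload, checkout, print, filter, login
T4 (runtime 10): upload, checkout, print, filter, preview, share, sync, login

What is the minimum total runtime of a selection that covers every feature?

14

T1, T4 cover every feature at runtime 4 + 10 = 14.
Any cover uses at least 2 test cases; among all covering selections none totals below 14.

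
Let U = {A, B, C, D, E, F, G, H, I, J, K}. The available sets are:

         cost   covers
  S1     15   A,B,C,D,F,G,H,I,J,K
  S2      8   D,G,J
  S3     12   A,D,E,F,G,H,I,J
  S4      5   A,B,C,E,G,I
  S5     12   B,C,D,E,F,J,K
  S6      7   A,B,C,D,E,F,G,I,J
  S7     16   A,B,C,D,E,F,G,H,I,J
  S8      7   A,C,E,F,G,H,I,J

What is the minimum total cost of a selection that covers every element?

S5, S8 cover every element at cost 12 + 7 = 19.
Any cover uses at least 2 sets; among all covering selections none totals below 19.

19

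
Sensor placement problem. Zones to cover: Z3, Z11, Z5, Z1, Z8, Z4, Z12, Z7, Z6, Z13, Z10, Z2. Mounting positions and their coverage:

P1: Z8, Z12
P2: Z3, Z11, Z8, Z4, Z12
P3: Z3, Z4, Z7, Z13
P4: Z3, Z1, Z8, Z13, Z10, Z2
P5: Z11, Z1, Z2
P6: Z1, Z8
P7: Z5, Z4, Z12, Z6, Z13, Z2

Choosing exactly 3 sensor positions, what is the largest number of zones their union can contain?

Choosing P2, P4, P7 covers {Z3, Z11, Z5, Z1, Z8, Z4, Z12, Z6, Z13, Z10, Z2} — 11 zones.
No choice of 3 sensor positions does better; here Z7 is left uncovered.

11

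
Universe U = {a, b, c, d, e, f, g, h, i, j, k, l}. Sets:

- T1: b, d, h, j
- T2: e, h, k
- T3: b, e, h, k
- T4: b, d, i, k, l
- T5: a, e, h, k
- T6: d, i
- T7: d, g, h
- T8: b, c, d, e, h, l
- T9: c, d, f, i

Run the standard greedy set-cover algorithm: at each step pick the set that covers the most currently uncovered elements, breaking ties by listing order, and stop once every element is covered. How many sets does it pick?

Pick 1: T8 covers 6 new elements (b, c, d, e, h, l).
Pick 2: T4 covers 2 new elements (i, k).
Pick 3: T1 covers 1 new elements (j).
Pick 4: T5 covers 1 new elements (a).
Pick 5: T7 covers 1 new elements (g).
Pick 6: T9 covers 1 new elements (f).
Greedy uses 6 sets. (The true minimum is 5.)

6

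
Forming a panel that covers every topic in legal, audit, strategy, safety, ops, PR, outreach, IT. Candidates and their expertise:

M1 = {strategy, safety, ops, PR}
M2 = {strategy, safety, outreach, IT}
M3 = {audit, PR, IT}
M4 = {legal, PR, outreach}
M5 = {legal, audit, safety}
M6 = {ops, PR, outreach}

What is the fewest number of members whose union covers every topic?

3

M1, M2, M5 together cover {legal, audit, strategy, safety, ops, PR, outreach, IT} — every topic.
No 2 of the 6 members cover everything (all 15 pairs fall short), so 3 is minimum.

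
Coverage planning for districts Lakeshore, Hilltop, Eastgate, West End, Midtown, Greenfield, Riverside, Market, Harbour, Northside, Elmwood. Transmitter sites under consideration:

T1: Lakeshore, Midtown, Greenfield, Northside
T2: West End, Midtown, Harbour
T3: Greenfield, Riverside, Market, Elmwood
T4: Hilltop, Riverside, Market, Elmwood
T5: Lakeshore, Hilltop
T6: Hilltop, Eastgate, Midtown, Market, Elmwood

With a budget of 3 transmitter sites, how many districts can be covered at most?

Choosing T1, T2, T4 covers {Lakeshore, Hilltop, West End, Midtown, Greenfield, Riverside, Market, Harbour, Northside, Elmwood} — 10 districts.
No choice of 3 transmitter sites does better; here Eastgate is left uncovered.

10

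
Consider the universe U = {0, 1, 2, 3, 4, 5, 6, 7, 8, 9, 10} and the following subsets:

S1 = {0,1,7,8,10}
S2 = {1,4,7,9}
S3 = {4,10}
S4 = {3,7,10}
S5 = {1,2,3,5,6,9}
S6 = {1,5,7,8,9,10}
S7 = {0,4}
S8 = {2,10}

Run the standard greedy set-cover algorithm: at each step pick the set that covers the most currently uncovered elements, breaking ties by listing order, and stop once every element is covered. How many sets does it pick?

Pick 1: S5 covers 6 new elements (1, 2, 3, 5, 6, 9).
Pick 2: S1 covers 4 new elements (0, 7, 8, 10).
Pick 3: S2 covers 1 new elements (4).
Greedy uses 3 sets.

3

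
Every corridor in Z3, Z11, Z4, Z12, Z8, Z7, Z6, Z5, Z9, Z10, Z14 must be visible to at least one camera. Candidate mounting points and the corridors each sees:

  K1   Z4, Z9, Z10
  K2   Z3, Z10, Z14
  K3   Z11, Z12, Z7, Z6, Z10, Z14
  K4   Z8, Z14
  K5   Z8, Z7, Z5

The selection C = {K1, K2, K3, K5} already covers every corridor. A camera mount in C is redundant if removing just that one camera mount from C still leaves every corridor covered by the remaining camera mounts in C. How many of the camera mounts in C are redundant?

Drop K1: Z4, Z9 uncovered — not redundant.
Drop K2: Z3 uncovered — not redundant.
Drop K3: Z11, Z12, Z6 uncovered — not redundant.
Drop K5: Z8, Z5 uncovered — not redundant.
None of the camera mounts in C is redundant.

0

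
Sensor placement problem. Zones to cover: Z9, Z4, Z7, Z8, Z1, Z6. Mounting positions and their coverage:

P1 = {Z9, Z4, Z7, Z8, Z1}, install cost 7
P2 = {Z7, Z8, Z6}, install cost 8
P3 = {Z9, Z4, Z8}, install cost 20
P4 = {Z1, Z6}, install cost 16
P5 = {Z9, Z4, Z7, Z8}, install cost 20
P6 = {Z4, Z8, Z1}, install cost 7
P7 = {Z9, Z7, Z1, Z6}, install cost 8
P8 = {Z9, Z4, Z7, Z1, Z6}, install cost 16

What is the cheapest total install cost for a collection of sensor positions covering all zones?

P1, P2 cover every zone at install cost 7 + 8 = 15.
Any cover uses at least 2 sensor positions; among all covering selections none totals below 15.

15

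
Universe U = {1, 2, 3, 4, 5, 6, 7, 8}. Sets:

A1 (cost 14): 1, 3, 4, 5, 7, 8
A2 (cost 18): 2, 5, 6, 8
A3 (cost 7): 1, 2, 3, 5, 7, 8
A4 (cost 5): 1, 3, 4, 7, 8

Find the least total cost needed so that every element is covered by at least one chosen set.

23

A2, A4 cover every element at cost 18 + 5 = 23.
Any cover uses at least 2 sets; among all covering selections none totals below 23.
Greedy by coverage-per-cost would pick A4, A3, A2 for 30 — worse than the optimum 23.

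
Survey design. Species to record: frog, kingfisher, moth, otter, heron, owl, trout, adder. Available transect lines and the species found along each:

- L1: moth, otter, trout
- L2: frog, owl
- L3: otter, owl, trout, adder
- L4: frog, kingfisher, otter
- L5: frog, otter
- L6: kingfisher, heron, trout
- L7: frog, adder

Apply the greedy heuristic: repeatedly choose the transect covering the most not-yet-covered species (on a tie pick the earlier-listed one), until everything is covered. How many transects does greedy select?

Pick 1: L3 covers 4 new species (otter, owl, trout, adder).
Pick 2: L4 covers 2 new species (frog, kingfisher).
Pick 3: L1 covers 1 new species (moth).
Pick 4: L6 covers 1 new species (heron).
Greedy uses 4 transects.

4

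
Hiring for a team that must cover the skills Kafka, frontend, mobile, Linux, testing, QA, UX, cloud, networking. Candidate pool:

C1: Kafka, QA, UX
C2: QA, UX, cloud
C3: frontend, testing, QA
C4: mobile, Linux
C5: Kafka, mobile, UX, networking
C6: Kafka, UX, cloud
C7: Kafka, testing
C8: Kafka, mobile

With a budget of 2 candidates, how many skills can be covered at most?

Choosing C3, C5 covers {Kafka, frontend, mobile, testing, QA, UX, networking} — 7 skills.
No choice of 2 candidates does better; here Linux, cloud are left uncovered.

7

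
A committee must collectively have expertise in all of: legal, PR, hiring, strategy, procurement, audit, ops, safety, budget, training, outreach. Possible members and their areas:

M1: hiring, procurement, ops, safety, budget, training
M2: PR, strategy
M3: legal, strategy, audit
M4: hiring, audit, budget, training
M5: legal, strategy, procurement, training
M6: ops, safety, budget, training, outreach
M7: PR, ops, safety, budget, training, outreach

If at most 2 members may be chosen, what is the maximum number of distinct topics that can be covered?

Choosing M1, M3 covers {legal, hiring, strategy, procurement, audit, ops, safety, budget, training} — 9 topics.
No choice of 2 members does better; here PR, outreach are left uncovered.

9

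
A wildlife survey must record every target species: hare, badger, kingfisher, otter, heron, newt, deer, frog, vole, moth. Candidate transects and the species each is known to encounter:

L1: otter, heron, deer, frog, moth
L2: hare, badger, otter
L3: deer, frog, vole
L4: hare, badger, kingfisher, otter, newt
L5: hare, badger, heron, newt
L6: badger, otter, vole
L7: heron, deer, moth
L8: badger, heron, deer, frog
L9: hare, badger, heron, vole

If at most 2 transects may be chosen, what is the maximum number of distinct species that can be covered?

9

Choosing L1, L4 covers {hare, badger, kingfisher, otter, heron, newt, deer, frog, moth} — 9 species.
No choice of 2 transects does better; here vole is left uncovered.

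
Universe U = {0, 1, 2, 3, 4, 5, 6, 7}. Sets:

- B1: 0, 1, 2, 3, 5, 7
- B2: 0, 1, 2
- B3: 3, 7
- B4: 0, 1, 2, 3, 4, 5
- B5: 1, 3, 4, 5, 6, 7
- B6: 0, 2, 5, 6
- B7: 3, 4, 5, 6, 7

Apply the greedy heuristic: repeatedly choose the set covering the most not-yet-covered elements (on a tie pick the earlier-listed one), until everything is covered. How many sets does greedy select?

Pick 1: B1 covers 6 new elements (0, 1, 2, 3, 5, 7).
Pick 2: B5 covers 2 new elements (4, 6).
Greedy uses 2 sets.

2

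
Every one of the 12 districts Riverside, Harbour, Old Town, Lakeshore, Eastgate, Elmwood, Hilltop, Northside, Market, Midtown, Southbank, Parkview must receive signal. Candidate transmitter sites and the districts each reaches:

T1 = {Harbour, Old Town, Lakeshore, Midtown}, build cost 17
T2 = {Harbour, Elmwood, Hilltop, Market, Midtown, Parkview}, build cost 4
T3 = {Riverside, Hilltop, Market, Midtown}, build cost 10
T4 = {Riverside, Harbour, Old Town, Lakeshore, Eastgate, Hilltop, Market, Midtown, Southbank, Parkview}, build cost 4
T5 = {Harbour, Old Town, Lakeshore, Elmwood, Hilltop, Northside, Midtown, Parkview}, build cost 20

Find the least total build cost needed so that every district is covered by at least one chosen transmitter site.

T4, T5 cover every district at build cost 4 + 20 = 24.
Any cover uses at least 2 transmitter sites; among all covering selections none totals below 24.
Greedy by coverage-per-build cost would pick T4, T2, T5 for 28 — worse than the optimum 24.

24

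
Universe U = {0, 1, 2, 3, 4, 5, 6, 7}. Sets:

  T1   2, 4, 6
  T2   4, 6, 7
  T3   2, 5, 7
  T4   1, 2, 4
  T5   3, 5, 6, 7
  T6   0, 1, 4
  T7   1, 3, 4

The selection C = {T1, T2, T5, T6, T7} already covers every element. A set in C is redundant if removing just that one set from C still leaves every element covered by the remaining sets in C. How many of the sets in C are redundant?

2

Drop T1: 2 uncovered — not redundant.
Drop T2: the rest still cover every element — redundant.
Drop T5: 5 uncovered — not redundant.
Drop T6: 0 uncovered — not redundant.
Drop T7: the rest still cover every element — redundant.
2 redundant: T2, T7.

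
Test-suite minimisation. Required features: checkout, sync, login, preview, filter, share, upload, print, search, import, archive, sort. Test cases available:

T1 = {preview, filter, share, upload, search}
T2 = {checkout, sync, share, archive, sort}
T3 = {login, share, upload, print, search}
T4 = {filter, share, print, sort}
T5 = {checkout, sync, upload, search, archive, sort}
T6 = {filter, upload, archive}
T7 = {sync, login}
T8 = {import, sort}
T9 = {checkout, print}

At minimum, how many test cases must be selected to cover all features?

T1, T2, T3, T8 together cover {checkout, sync, login, preview, filter, share, upload, print, search, import, archive, sort} — every feature.
No 3 of the 9 test cases cover everything (all 84 triples fall short), so 4 is minimum.

4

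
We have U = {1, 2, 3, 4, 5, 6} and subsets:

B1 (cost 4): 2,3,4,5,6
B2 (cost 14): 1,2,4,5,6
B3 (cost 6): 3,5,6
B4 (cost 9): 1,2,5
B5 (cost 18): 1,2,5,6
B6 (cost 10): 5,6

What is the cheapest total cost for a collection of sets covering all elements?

13

B1, B4 cover every element at cost 4 + 9 = 13.
Any cover uses at least 2 sets; among all covering selections none totals below 13.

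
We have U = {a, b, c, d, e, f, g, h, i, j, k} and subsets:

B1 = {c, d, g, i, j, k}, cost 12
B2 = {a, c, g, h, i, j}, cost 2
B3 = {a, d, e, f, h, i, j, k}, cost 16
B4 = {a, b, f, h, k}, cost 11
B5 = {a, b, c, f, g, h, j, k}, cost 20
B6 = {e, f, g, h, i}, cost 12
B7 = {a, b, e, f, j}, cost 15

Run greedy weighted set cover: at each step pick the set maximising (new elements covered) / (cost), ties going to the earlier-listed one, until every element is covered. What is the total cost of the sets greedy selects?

29

Pick 1: B2 adds 6 new (a, c, g, h, i, j) at cost 2 (ratio 6/2).
Pick 2: B4 adds 3 new (b, f, k) at cost 11 (ratio 3/11).
Pick 3: B3 adds 2 new (d, e) at cost 16 (ratio 2/16).
Greedy total cost: 2 + 11 + 16 = 29.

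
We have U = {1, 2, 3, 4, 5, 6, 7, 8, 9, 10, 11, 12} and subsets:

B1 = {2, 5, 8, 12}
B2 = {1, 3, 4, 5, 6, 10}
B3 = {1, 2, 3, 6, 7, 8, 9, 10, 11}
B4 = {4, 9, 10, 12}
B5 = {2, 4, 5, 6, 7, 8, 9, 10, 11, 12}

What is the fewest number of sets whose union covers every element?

2

B2, B5 together cover {1, 2, 3, 4, 5, 6, 7, 8, 9, 10, 11, 12} — every element.
No single set contains all 12 elements, so 2 is optimal.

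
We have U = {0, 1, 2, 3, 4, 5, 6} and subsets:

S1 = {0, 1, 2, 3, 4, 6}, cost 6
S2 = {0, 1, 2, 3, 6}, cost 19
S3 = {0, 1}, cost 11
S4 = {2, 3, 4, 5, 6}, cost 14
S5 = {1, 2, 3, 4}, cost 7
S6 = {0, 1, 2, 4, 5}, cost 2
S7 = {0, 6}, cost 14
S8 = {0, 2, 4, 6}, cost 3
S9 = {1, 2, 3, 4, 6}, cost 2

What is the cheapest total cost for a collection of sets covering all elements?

S6, S9 cover every element at cost 2 + 2 = 4.
Any cover uses at least 2 sets; among all covering selections none totals below 4.

4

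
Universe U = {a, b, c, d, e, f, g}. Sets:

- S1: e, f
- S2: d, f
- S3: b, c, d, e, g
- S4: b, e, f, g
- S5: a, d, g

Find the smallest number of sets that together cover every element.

S1, S3, S5 together cover {a, b, c, d, e, f, g} — every element.
No 2 of the 5 sets cover everything (all 10 pairs fall short), so 3 is minimum.

3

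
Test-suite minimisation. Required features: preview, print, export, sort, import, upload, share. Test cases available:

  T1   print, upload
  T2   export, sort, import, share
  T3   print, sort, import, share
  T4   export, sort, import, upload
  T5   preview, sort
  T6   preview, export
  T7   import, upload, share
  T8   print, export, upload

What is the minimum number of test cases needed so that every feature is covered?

T1, T2, T5 together cover {preview, print, export, sort, import, upload, share} — every feature.
No 2 of the 8 test cases cover everything (all 28 pairs fall short), so 3 is minimum.

3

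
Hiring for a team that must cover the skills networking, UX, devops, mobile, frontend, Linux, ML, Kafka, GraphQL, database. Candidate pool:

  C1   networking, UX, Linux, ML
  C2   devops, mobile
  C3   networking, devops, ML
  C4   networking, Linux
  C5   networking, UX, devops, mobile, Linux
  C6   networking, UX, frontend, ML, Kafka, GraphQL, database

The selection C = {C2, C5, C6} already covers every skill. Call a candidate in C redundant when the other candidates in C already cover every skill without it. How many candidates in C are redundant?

Drop C2: the rest still cover every skill — redundant.
Drop C5: Linux uncovered — not redundant.
Drop C6: frontend, ML, Kafka, GraphQL, … uncovered — not redundant.
1 redundant: C2.

1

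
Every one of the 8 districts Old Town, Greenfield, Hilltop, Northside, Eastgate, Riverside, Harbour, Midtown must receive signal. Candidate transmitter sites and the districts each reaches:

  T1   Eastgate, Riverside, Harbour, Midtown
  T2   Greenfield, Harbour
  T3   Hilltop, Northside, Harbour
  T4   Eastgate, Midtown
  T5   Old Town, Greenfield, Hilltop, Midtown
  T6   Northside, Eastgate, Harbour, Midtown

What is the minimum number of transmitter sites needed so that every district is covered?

3

T1, T3, T5 together cover {Old Town, Greenfield, Hilltop, Northside, Eastgate, Riverside, Harbour, Midtown} — every district.
No 2 of the 6 transmitter sites cover everything (all 15 pairs fall short), so 3 is minimum.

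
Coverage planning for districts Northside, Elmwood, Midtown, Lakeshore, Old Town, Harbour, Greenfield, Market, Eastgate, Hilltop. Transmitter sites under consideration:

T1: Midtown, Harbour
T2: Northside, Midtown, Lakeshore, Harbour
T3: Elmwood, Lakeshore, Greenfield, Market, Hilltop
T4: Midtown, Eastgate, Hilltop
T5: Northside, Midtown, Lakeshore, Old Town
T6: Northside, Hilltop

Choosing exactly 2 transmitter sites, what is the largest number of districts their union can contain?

Choosing T2, T3 covers {Northside, Elmwood, Midtown, Lakeshore, Harbour, Greenfield, Market, Hilltop} — 8 districts.
No choice of 2 transmitter sites does better; here Old Town, Eastgate are left uncovered.

8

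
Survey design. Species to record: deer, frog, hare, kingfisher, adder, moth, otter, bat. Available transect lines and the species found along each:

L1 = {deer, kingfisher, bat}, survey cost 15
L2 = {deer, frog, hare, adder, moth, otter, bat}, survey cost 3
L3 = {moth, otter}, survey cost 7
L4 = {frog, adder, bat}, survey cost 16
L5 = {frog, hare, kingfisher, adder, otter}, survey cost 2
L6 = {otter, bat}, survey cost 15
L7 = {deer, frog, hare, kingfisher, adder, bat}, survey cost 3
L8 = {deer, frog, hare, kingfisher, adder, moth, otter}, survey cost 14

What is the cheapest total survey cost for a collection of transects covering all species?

5

L2, L5 cover every species at survey cost 3 + 2 = 5.
Any cover uses at least 2 transects; among all covering selections none totals below 5.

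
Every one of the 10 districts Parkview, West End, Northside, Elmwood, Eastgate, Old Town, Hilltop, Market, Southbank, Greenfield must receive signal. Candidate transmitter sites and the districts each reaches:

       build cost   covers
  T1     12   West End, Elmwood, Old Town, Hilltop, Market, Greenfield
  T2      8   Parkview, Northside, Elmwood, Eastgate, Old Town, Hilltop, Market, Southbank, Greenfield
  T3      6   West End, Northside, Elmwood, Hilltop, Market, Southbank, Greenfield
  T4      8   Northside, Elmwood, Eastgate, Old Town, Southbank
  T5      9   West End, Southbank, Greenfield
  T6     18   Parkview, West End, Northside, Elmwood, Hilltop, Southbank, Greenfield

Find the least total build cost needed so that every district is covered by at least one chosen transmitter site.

T2, T3 cover every district at build cost 8 + 6 = 14.
Any cover uses at least 2 transmitter sites; among all covering selections none totals below 14.

14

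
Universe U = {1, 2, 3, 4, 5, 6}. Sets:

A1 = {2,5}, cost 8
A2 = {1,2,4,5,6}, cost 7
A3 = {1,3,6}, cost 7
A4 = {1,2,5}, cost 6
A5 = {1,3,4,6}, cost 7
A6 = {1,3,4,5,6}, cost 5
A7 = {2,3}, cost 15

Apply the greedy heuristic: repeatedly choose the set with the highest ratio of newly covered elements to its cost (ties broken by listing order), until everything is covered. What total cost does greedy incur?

Pick 1: A6 adds 5 new (1, 3, 4, 5, 6) at cost 5 (ratio 5/5).
Pick 2: A4 adds 1 new (2) at cost 6 (ratio 1/6).
Greedy total cost: 5 + 6 = 11.

11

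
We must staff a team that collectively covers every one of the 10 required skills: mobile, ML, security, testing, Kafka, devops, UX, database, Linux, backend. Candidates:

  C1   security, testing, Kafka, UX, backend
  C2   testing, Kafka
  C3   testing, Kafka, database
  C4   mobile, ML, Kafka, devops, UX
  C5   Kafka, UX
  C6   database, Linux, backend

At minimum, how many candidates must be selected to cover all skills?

C1, C4, C6 together cover {mobile, ML, security, testing, Kafka, devops, UX, database, Linux, backend} — every skill.
No 2 of the 6 candidates cover everything (all 15 pairs fall short), so 3 is minimum.

3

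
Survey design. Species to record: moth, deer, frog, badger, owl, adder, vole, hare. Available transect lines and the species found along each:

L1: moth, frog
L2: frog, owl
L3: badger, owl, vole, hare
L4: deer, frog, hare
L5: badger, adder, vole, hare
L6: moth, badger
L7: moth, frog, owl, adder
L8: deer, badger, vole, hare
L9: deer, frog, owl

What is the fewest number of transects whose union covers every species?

L7, L8 together cover {moth, deer, frog, badger, owl, adder, vole, hare} — every species.
No single transect contains all 8 species, so 2 is optimal.
Greedy (largest uncovered first) would take L3, L7, L4 — 3 transects — but 2 suffice.

2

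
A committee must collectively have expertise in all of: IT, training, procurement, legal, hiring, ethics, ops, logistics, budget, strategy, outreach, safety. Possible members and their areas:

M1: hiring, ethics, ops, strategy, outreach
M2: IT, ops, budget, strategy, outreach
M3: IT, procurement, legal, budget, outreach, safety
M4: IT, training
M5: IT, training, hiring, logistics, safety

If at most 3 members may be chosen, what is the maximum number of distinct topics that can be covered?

12

Choosing M1, M3, M5 covers {IT, training, procurement, legal, hiring, ethics, ops, logistics, budget, strategy, outreach, safety} — 12 topics.
That is all 12 topics.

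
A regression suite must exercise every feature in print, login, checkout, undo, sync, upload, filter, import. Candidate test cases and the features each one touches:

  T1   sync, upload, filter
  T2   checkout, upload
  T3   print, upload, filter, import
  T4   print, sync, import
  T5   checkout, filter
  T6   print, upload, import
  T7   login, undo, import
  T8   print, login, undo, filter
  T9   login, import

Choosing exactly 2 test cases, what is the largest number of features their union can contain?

6

Choosing T1, T7 covers {login, undo, sync, upload, filter, import} — 6 features.
No choice of 2 test cases does better; here print, checkout are left uncovered.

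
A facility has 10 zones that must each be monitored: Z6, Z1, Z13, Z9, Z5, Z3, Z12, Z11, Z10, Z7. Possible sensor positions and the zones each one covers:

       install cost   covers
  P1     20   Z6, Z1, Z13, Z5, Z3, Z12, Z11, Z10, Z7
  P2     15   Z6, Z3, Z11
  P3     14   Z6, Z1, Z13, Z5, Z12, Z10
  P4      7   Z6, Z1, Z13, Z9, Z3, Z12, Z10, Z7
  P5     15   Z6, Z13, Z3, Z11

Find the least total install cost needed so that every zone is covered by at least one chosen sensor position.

P1, P4 cover every zone at install cost 20 + 7 = 27.
Any cover uses at least 2 sensor positions; among all covering selections none totals below 27.

27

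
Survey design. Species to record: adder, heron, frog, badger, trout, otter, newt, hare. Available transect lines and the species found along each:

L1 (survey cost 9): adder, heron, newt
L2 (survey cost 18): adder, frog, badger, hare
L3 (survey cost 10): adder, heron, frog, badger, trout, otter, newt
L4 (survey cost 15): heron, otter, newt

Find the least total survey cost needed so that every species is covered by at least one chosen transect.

28

L2, L3 cover every species at survey cost 18 + 10 = 28.
Any cover uses at least 2 transects; among all covering selections none totals below 28.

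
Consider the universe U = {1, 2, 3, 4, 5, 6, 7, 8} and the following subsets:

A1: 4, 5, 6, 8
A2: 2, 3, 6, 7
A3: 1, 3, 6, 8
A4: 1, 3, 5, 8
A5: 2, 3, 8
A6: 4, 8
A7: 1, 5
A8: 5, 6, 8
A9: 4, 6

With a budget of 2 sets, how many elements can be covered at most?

Choosing A1, A2 covers {2, 3, 4, 5, 6, 7, 8} — 7 elements.
No choice of 2 sets does better; here 1 is left uncovered.

7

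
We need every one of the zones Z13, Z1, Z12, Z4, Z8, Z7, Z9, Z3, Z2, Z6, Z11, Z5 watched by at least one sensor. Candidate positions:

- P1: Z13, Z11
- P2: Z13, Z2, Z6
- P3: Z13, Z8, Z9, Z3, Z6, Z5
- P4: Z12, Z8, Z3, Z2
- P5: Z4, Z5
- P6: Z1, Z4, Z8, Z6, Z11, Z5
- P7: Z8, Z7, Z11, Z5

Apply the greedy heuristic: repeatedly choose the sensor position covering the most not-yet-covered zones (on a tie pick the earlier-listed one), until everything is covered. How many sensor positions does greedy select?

Pick 1: P3 covers 6 new zones (Z13, Z8, Z9, Z3, Z6, Z5).
Pick 2: P6 covers 3 new zones (Z1, Z4, Z11).
Pick 3: P4 covers 2 new zones (Z12, Z2).
Pick 4: P7 covers 1 new zones (Z7).
Greedy uses 4 sensor positions.

4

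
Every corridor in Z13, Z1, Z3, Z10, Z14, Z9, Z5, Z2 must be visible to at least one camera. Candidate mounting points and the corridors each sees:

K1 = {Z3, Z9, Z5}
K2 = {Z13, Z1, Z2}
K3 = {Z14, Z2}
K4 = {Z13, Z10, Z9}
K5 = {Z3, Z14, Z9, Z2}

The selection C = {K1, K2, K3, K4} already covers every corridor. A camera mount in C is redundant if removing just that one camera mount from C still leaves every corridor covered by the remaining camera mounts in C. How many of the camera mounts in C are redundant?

0

Drop K1: Z3, Z5 uncovered — not redundant.
Drop K2: Z1 uncovered — not redundant.
Drop K3: Z14 uncovered — not redundant.
Drop K4: Z10 uncovered — not redundant.
None of the camera mounts in C is redundant.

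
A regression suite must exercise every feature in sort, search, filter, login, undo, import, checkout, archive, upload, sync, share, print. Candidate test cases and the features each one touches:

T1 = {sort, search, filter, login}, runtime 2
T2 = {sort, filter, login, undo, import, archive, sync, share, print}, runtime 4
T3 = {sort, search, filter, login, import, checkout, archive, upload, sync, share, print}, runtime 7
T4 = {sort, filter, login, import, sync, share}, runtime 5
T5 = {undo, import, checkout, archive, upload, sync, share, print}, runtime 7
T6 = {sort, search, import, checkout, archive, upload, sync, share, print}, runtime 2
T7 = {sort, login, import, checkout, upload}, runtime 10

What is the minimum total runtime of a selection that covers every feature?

T2, T6 cover every feature at runtime 4 + 2 = 6.
Any cover uses at least 2 test cases; among all covering selections none totals below 6.
Greedy by coverage-per-runtime would pick T6, T1, T2 for 8 — worse than the optimum 6.

6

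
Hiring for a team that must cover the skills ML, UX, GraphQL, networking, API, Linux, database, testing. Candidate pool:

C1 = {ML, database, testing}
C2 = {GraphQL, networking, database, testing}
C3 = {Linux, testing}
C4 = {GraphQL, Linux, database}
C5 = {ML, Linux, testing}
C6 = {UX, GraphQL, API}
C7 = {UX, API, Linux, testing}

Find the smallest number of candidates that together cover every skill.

3

C1, C2, C7 together cover {ML, UX, GraphQL, networking, API, Linux, database, testing} — every skill.
No 2 of the 7 candidates cover everything (all 21 pairs fall short), so 3 is minimum.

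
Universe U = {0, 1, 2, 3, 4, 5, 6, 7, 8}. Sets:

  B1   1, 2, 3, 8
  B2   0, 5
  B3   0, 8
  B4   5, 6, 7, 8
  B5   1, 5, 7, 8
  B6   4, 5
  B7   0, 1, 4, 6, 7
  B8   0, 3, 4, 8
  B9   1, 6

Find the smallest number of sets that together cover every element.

B1, B2, B7 together cover {0, 1, 2, 3, 4, 5, 6, 7, 8} — every element.
No 2 of the 9 sets cover everything (all 36 pairs fall short), so 3 is minimum.

3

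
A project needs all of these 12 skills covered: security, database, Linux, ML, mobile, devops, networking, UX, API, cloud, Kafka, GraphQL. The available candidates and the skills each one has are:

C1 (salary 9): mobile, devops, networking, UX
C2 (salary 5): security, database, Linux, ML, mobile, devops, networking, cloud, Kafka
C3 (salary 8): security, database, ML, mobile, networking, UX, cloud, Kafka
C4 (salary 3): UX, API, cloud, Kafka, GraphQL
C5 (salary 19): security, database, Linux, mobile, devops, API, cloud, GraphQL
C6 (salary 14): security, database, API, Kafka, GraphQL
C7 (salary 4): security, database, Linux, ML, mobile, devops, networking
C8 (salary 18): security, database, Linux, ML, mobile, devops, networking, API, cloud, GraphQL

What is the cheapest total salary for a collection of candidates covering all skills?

C4, C7 cover every skill at salary 3 + 4 = 7.
Any cover uses at least 2 candidates; among all covering selections none totals below 7.
Greedy by coverage-per-salary would pick C2, C4 for 8 — worse than the optimum 7.

7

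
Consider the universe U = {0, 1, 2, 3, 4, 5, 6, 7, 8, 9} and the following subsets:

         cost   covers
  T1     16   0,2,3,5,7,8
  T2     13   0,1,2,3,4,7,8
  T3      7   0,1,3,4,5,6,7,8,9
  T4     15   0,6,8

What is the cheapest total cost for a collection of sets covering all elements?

20

T2, T3 cover every element at cost 13 + 7 = 20.
Any cover uses at least 2 sets; among all covering selections none totals below 20.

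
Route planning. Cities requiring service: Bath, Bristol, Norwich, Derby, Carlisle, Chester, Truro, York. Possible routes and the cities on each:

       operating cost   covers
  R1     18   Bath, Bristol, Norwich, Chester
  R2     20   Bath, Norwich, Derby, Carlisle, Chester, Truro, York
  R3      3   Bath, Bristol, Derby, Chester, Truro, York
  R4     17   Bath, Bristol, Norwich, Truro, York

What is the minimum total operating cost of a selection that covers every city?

R2, R3 cover every city at operating cost 20 + 3 = 23.
Any cover uses at least 2 routes; among all covering selections none totals below 23.

23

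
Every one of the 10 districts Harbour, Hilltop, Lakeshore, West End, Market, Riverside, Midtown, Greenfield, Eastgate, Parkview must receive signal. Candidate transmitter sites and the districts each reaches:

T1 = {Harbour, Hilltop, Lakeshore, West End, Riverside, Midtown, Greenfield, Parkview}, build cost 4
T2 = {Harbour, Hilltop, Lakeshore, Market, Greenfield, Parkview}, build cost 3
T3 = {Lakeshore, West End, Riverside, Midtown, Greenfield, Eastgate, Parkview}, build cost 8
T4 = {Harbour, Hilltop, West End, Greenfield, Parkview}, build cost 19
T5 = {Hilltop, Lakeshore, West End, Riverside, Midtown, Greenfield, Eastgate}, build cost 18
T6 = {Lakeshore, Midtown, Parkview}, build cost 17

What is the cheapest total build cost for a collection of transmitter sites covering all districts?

T2, T3 cover every district at build cost 3 + 8 = 11.
Any cover uses at least 2 transmitter sites; among all covering selections none totals below 11.

11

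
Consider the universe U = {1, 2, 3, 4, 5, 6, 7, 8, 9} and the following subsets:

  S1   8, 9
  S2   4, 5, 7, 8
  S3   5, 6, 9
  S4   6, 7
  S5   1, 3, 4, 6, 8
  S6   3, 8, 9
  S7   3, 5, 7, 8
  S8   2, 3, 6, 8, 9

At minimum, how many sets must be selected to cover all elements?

S2, S5, S8 together cover {1, 2, 3, 4, 5, 6, 7, 8, 9} — every element.
No 2 of the 8 sets cover everything (all 28 pairs fall short), so 3 is minimum.

3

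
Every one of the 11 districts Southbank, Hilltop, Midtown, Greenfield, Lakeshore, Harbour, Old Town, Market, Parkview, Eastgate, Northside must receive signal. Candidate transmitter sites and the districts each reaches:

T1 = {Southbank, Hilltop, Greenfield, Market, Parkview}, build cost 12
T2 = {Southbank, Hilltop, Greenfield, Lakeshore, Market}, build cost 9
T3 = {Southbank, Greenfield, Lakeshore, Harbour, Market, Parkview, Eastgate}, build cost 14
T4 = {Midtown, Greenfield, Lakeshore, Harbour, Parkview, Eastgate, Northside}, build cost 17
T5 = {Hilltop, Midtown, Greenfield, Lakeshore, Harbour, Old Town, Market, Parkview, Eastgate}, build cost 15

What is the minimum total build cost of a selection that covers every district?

41

T2, T4, T5 cover every district at build cost 9 + 17 + 15 = 41.
Any cover uses at least 3 transmitter sites; among all covering selections none totals below 41.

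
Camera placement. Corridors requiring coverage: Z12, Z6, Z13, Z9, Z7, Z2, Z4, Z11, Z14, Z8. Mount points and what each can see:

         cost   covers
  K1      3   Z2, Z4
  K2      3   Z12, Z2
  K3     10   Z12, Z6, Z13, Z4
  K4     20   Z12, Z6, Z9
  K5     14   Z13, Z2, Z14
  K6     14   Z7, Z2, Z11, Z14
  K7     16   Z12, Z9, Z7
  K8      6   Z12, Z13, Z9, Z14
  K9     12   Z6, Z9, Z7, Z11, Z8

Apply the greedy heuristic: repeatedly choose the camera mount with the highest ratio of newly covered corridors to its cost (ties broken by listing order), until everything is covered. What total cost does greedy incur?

21

Pick 1: K1 adds 2 new (Z2, Z4) at cost 3 (ratio 2/3).
Pick 2: K8 adds 4 new (Z12, Z13, Z9, Z14) at cost 6 (ratio 4/6).
Pick 3: K9 adds 4 new (Z6, Z7, Z11, Z8) at cost 12 (ratio 4/12).
Greedy total cost: 3 + 6 + 12 = 21.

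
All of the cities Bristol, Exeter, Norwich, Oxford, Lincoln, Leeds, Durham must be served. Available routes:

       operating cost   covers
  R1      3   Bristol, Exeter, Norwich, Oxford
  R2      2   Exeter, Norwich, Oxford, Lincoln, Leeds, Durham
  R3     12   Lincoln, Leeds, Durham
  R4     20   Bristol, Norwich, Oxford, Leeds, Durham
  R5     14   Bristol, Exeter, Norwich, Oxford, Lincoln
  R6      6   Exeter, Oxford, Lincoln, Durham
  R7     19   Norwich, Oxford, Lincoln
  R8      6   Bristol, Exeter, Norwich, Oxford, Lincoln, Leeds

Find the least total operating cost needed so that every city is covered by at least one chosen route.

5

R1, R2 cover every city at operating cost 3 + 2 = 5.
Any cover uses at least 2 routes; among all covering selections none totals below 5.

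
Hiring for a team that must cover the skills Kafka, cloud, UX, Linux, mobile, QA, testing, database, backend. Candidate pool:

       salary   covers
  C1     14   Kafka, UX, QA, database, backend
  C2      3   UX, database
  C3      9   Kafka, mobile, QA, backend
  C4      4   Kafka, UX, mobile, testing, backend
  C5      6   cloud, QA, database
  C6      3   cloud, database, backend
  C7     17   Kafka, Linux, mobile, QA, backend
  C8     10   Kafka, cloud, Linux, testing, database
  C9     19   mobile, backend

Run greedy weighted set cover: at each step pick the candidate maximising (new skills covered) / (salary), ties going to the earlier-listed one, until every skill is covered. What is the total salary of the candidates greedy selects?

23

Pick 1: C4 adds 5 new (Kafka, UX, mobile, testing, backend) at salary 4 (ratio 5/4).
Pick 2: C6 adds 2 new (cloud, database) at salary 3 (ratio 2/3).
Pick 3: C5 adds 1 new (QA) at salary 6 (ratio 1/6).
Pick 4: C8 adds 1 new (Linux) at salary 10 (ratio 1/10).
Greedy total salary: 4 + 3 + 6 + 10 = 23. (The true optimum is 20, so greedy overshoots here.)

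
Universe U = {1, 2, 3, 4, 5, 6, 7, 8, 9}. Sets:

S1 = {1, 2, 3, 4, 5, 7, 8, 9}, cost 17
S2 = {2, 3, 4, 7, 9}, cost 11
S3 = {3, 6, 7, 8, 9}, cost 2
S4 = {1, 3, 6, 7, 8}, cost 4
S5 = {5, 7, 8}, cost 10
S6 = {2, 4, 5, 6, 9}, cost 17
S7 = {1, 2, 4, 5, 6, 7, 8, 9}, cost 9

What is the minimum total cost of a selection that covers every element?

S3, S7 cover every element at cost 2 + 9 = 11.
Any cover uses at least 2 sets; among all covering selections none totals below 11.

11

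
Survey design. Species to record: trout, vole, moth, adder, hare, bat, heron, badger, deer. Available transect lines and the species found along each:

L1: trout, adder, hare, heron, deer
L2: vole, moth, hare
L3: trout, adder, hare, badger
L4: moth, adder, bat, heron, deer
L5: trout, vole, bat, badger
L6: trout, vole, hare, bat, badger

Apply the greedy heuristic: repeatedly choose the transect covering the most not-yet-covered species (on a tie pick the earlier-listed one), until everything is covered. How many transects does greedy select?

Pick 1: L1 covers 5 new species (trout, adder, hare, heron, deer).
Pick 2: L5 covers 3 new species (vole, bat, badger).
Pick 3: L2 covers 1 new species (moth).
Greedy uses 3 transects. (The true minimum is 2.)

3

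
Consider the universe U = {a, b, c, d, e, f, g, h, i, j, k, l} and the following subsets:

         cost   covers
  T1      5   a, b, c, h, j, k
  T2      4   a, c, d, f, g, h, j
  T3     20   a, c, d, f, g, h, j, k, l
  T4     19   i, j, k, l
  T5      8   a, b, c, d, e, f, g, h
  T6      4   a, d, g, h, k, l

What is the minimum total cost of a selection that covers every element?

27

T4, T5 cover every element at cost 19 + 8 = 27.
Any cover uses at least 2 sets; among all covering selections none totals below 27.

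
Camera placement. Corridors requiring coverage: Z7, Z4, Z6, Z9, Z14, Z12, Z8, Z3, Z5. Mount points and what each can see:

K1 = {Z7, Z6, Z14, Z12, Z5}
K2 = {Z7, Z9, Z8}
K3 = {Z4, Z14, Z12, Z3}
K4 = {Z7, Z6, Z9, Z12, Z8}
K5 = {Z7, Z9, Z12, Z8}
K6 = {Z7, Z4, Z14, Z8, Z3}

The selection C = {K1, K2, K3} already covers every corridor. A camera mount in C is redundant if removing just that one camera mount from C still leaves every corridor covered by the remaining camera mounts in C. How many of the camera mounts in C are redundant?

0

Drop K1: Z6, Z5 uncovered — not redundant.
Drop K2: Z9, Z8 uncovered — not redundant.
Drop K3: Z4, Z3 uncovered — not redundant.
None of the camera mounts in C is redundant.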